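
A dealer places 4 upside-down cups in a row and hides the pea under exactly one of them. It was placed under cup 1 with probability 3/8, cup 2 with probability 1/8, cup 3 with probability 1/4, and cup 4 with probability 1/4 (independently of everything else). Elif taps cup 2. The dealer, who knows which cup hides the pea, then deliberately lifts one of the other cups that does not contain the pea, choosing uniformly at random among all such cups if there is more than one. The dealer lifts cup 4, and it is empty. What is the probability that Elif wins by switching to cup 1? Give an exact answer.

Consider each possible location of the pea in turn.
If it is under cup 1 (prior 3/8): the dealer has 2 equally likely choices, so probability 1/2; weight (3/8)·(1/2) = 3/16.
If it is under cup 2 (prior 1/8): the dealer has 3 equally likely choices, so probability 1/3; weight (1/8)·(1/3) = 1/24.
If it is under cup 3 (prior 1/4): the dealer has 2 equally likely choices, so probability 1/2; weight (1/4)·(1/2) = 1/8.
If it is under cup 4 (prior 1/4): the dealer opened cup 4, so this case is ruled out; weight (1/4)·0 = 0.
The weights sum to 17/48.
So P(the pea under cup 1 | the dealer opened cup 4) = (3/16) / (17/48) = 9/17.

9/17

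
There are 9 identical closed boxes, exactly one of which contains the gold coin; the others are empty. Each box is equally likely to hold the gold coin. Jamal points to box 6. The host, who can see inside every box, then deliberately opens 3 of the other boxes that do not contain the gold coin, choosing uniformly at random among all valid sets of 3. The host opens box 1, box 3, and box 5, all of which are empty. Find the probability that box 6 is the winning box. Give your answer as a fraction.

1/9

Consider each possible location of the gold coin in turn.
If it is in any of boxes 1, 3, and 5 (prior 1/9 each): that box was opened and seen not to hold the prize — ruled out; weight (1/9)·0 = 0 each.
If it is in any of boxes 2, 4, 7, 8, and 9 (prior 1/9 each): the host has 35 equally likely choices, so probability 1/35; weight (1/9)·(1/35) = 1/315 each.
If it is in box 6 (prior 1/9): the host has 56 equally likely choices, so probability 1/56; weight (1/9)·(1/56) = 1/504.
The weights sum to 1/56.
So P(the gold coin in box 6 | the host opened box 1, box 3, and box 5) = (1/504) / (1/56) = 1/9.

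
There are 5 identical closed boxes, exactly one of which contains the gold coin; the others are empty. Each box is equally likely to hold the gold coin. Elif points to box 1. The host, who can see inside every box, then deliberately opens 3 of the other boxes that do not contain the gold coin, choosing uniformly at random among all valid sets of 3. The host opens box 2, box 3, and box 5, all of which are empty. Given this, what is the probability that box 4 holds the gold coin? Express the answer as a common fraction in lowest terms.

Apply Bayes' rule, conditioning on where the gold coin actually is.
If it is in box 1 (prior 1/5): the host has 4 equally likely choices, so probability 1/4; weight (1/5)·(1/4) = 1/20.
If it is in any of boxes 2, 3, and 5 (prior 1/5 each): that box was opened and seen not to hold the prize — ruled out; weight (1/5)·0 = 0 each.
If it is in box 4 (prior 1/5): the host has no choice, probability 1; weight (1/5)·1 = 1/5.
The weights sum to 1/4.
So P(the gold coin in box 4 | the host opened box 2, box 3, and box 5) = (1/5) / (1/4) = 4/5.

4/5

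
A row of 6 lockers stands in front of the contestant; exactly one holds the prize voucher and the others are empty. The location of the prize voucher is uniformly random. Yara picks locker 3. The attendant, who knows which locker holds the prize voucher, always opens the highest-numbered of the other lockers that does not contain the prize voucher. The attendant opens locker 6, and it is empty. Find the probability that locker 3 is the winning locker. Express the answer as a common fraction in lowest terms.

Condition on the true location of the prize voucher.
If it is in any of lockers 1, 2, 3, 4, and 5 (prior 1/6 each): locker 6 is the highest-numbered option available, probability 1; weight (1/6)·1 = 1/6 each.
If it is in locker 6 (prior 1/6): the attendant opened locker 6, so this case is ruled out; weight (1/6)·0 = 0.
The weights sum to 5/6.
So P(the prize voucher in locker 3 | the attendant opened locker 6) = (1/6) / (5/6) = 1/5.

1/5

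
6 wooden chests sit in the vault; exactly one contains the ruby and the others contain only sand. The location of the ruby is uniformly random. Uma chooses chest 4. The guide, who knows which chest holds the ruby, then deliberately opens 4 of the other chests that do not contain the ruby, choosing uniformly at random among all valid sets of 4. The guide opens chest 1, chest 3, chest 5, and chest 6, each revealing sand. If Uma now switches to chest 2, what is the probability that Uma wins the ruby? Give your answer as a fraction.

5/6

Condition on the true location of the ruby.
If it is in any of chests 1, 3, 5, and 6 (prior 1/6 each): that chest was opened and seen not to hold the prize — ruled out; weight (1/6)·0 = 0 each.
If it is in chest 2 (prior 1/6): the guide has no choice, probability 1; weight (1/6)·1 = 1/6.
If it is in chest 4 (prior 1/6): the guide has 5 equally likely choices, so probability 1/5; weight (1/6)·(1/5) = 1/30.
The weights sum to 1/5.
So P(the ruby in chest 2 | the guide opened chest 1, chest 3, chest 5, and chest 6) = (1/6) / (1/5) = 5/6.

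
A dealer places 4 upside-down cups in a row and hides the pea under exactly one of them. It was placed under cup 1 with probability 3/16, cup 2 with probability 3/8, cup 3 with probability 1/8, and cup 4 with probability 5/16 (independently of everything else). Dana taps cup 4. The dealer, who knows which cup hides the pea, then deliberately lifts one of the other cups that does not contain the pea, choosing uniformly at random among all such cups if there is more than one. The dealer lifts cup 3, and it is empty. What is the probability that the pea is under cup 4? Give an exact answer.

Apply Bayes' rule, conditioning on where the pea actually is.
If it is under cup 1 (prior 3/16): the dealer has 2 equally likely choices, so probability 1/2; weight (3/16)·(1/2) = 3/32.
If it is under cup 2 (prior 3/8): the dealer has 2 equally likely choices, so probability 1/2; weight (3/8)·(1/2) = 3/16.
If it is under cup 3 (prior 1/8): the dealer opened cup 3, so this case is ruled out; weight (1/8)·0 = 0.
If it is under cup 4 (prior 5/16): the dealer has 3 equally likely choices, so probability 1/3; weight (5/16)·(1/3) = 5/48.
The weights sum to 37/96.
So P(the pea under cup 4 | the dealer opened cup 3) = (5/48) / (37/96) = 10/37.

10/37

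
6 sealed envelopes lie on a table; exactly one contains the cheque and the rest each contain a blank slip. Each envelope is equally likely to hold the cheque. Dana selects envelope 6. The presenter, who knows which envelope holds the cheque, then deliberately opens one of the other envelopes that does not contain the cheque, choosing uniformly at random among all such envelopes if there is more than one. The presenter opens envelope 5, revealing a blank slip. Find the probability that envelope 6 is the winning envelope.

1/6

Consider each possible location of the cheque in turn.
If it is in any of envelopes 1, 2, 3, and 4 (prior 1/6 each): the presenter has 4 equally likely choices, so probability 1/4; weight (1/6)·(1/4) = 1/24 each.
If it is in envelope 5 (prior 1/6): the presenter opened envelope 5, so this case is ruled out; weight (1/6)·0 = 0.
If it is in envelope 6 (prior 1/6): the presenter has 5 equally likely choices, so probability 1/5; weight (1/6)·(1/5) = 1/30.
The weights sum to 1/5.
So P(the cheque in envelope 6 | the presenter opened envelope 5) = (1/30) / (1/5) = 1/6.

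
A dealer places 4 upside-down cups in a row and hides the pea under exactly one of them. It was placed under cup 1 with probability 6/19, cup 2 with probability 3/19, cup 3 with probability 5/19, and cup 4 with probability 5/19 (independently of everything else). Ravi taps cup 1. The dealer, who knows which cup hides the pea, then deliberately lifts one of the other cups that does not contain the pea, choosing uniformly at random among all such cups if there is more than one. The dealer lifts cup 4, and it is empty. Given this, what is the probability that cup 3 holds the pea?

Condition on the true location of the pea.
If it is under cup 1 (prior 6/19): the dealer has 3 equally likely choices, so probability 1/3; weight (6/19)·(1/3) = 2/19.
If it is under cup 2 (prior 3/19): the dealer has 2 equally likely choices, so probability 1/2; weight (3/19)·(1/2) = 3/38.
If it is under cup 3 (prior 5/19): the dealer has 2 equally likely choices, so probability 1/2; weight (5/19)·(1/2) = 5/38.
If it is under cup 4 (prior 5/19): the dealer opened cup 4, so this case is ruled out; weight (5/19)·0 = 0.
The weights sum to 6/19.
So P(the pea under cup 3 | the dealer opened cup 4) = (5/38) / (6/19) = 5/12.

5/12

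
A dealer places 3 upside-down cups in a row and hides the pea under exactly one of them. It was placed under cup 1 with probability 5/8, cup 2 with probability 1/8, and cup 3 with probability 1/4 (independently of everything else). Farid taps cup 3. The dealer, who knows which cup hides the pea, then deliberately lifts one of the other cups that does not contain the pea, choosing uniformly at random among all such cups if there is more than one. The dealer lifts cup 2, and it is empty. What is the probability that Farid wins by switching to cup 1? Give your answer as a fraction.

Condition on the true location of the pea.
If it is under cup 1 (prior 5/8): the dealer has no choice, probability 1; weight (5/8)·1 = 5/8.
If it is under cup 2 (prior 1/8): the dealer opened cup 2, so this case is ruled out; weight (1/8)·0 = 0.
If it is under cup 3 (prior 1/4): the dealer has 2 equally likely choices, so probability 1/2; weight (1/4)·(1/2) = 1/8.
The weights sum to 3/4.
So P(the pea under cup 1 | the dealer opened cup 2) = (5/8) / (3/4) = 5/6.

5/6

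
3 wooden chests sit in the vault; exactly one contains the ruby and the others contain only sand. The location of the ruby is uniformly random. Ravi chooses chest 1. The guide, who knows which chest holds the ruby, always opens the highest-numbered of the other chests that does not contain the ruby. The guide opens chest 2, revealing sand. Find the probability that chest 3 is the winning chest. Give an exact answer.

1

Consider each possible location of the ruby in turn.
If it is in chest 1 (prior 1/3): the guide would have opened chest 3 instead, probability 0; weight (1/3)·0 = 0.
If it is in chest 2 (prior 1/3): the guide opened chest 2, so this case is ruled out; weight (1/3)·0 = 0.
If it is in chest 3 (prior 1/3): chest 2 is the highest-numbered option available, probability 1; weight (1/3)·1 = 1/3.
The weights sum to 1/3.
So P(the ruby in chest 3 | the guide opened chest 2) = (1/3) / (1/3) = 1.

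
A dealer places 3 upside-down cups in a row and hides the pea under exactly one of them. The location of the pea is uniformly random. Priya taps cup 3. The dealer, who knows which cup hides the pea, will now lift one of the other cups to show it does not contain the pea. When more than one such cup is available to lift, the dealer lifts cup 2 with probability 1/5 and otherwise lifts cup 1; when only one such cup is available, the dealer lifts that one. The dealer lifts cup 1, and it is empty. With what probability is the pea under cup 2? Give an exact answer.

5/9

Condition on the true location of the pea.
If it is under cup 1 (prior 1/3): the dealer opened cup 1, so this case is ruled out; weight (1/3)·0 = 0.
If it is under cup 2 (prior 1/3): only cup 1 is available, probability 1; weight (1/3)·1 = 1/3.
If it is under cup 3 (prior 1/3): cup 2 is available but not opened, probability 4/5; weight (1/3)·(4/5) = 4/15.
The weights sum to 3/5.
So P(the pea under cup 2 | the dealer opened cup 1) = (1/3) / (3/5) = 5/9.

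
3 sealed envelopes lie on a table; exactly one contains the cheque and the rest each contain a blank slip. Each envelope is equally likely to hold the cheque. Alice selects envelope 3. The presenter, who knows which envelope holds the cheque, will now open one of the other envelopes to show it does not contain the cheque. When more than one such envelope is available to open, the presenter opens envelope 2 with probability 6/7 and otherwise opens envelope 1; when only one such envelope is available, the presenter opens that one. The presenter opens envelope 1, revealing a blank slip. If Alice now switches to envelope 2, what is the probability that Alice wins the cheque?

Condition on the true location of the cheque.
If it is in envelope 1 (prior 1/3): the presenter opened envelope 1, so this case is ruled out; weight (1/3)·0 = 0.
If it is in envelope 2 (prior 1/3): only envelope 1 is available, probability 1; weight (1/3)·1 = 1/3.
If it is in envelope 3 (prior 1/3): envelope 2 is available but not opened, probability 1/7; weight (1/3)·(1/7) = 1/21.
The weights sum to 8/21.
So P(the cheque in envelope 2 | the presenter opened envelope 1) = (1/3) / (8/21) = 7/8.

7/8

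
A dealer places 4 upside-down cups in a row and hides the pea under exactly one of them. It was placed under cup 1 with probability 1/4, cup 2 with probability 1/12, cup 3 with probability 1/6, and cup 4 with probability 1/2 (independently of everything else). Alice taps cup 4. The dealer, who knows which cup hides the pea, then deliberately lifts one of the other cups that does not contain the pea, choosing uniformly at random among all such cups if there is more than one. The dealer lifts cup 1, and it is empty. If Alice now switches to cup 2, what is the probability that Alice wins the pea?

1/7

Condition on the true location of the pea.
If it is under cup 1 (prior 1/4): the dealer opened cup 1, so this case is ruled out; weight (1/4)·0 = 0.
If it is under cup 2 (prior 1/12): the dealer has 2 equally likely choices, so probability 1/2; weight (1/12)·(1/2) = 1/24.
If it is under cup 3 (prior 1/6): the dealer has 2 equally likely choices, so probability 1/2; weight (1/6)·(1/2) = 1/12.
If it is under cup 4 (prior 1/2): the dealer has 3 equally likely choices, so probability 1/3; weight (1/2)·(1/3) = 1/6.
The weights sum to 7/24.
So P(the pea under cup 2 | the dealer opened cup 1) = (1/24) / (7/24) = 1/7.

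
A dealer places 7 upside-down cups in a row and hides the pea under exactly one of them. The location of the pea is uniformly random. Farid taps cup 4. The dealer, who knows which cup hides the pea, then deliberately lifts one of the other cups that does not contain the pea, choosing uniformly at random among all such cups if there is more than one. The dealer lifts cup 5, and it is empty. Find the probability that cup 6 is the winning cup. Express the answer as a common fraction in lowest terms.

6/35

Consider each possible location of the pea in turn.
If it is under any of cups 1, 2, 3, 6, and 7 (prior 1/7 each): the dealer has 5 equally likely choices, so probability 1/5; weight (1/7)·(1/5) = 1/35 each.
If it is under cup 4 (prior 1/7): the dealer has 6 equally likely choices, so probability 1/6; weight (1/7)·(1/6) = 1/42.
If it is under cup 5 (prior 1/7): the dealer opened cup 5, so this case is ruled out; weight (1/7)·0 = 0.
The weights sum to 1/6.
So P(the pea under cup 6 | the dealer opened cup 5) = (1/35) / (1/6) = 6/35.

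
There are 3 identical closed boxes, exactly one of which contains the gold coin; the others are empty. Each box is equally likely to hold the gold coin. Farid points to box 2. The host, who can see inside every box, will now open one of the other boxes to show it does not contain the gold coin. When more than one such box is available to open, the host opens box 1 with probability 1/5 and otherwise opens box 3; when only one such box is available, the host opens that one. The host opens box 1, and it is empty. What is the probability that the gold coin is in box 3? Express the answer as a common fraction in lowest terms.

5/6

Apply Bayes' rule, conditioning on where the gold coin actually is.
If it is in box 1 (prior 1/3): the host opened box 1, so this case is ruled out; weight (1/3)·0 = 0.
If it is in box 2 (prior 1/3): box 1 is available, opened with probability 1/5; weight (1/3)·(1/5) = 1/15.
If it is in box 3 (prior 1/3): only box 1 is available, probability 1; weight (1/3)·1 = 1/3.
The weights sum to 2/5.
So P(the gold coin in box 3 | the host opened box 1) = (1/3) / (2/5) = 5/6.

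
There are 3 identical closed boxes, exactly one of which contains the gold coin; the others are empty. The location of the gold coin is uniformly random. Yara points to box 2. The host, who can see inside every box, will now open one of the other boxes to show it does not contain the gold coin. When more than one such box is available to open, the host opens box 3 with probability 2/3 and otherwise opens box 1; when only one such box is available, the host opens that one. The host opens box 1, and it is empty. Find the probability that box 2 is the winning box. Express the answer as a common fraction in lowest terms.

1/4

Condition on the true location of the gold coin.
If it is in box 1 (prior 1/3): the host opened box 1, so this case is ruled out; weight (1/3)·0 = 0.
If it is in box 2 (prior 1/3): box 3 is available but not opened, probability 1/3; weight (1/3)·(1/3) = 1/9.
If it is in box 3 (prior 1/3): only box 1 is available, probability 1; weight (1/3)·1 = 1/3.
The weights sum to 4/9.
So P(the gold coin in box 2 | the host opened box 1) = (1/9) / (4/9) = 1/4.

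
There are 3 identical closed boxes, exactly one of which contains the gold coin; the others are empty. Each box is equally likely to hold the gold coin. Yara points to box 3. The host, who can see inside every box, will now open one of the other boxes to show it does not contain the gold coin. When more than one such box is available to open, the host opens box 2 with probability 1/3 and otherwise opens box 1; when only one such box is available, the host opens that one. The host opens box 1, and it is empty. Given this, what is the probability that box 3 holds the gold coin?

Apply Bayes' rule, conditioning on where the gold coin actually is.
If it is in box 1 (prior 1/3): the host opened box 1, so this case is ruled out; weight (1/3)·0 = 0.
If it is in box 2 (prior 1/3): only box 1 is available, probability 1; weight (1/3)·1 = 1/3.
If it is in box 3 (prior 1/3): box 2 is available but not opened, probability 2/3; weight (1/3)·(2/3) = 2/9.
The weights sum to 5/9.
So P(the gold coin in box 3 | the host opened box 1) = (2/9) / (5/9) = 2/5.

2/5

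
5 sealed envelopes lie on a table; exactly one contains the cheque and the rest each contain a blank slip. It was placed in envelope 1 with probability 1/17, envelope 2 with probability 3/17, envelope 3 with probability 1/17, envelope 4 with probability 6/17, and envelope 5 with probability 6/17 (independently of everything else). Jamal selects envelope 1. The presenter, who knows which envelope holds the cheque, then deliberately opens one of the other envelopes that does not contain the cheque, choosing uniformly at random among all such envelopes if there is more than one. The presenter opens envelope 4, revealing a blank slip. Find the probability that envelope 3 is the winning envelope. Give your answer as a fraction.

Apply Bayes' rule, conditioning on where the cheque actually is.
If it is in envelope 1 (prior 1/17): the presenter has 4 equally likely choices, so probability 1/4; weight (1/17)·(1/4) = 1/68.
If it is in envelope 2 (prior 3/17): the presenter has 3 equally likely choices, so probability 1/3; weight (3/17)·(1/3) = 1/17.
If it is in envelope 3 (prior 1/17): the presenter has 3 equally likely choices, so probability 1/3; weight (1/17)·(1/3) = 1/51.
If it is in envelope 4 (prior 6/17): the presenter opened envelope 4, so this case is ruled out; weight (6/17)·0 = 0.
If it is in envelope 5 (prior 6/17): the presenter has 3 equally likely choices, so probability 1/3; weight (6/17)·(1/3) = 2/17.
The weights sum to 43/204.
So P(the cheque in envelope 3 | the presenter opened envelope 4) = (1/51) / (43/204) = 4/43.

4/43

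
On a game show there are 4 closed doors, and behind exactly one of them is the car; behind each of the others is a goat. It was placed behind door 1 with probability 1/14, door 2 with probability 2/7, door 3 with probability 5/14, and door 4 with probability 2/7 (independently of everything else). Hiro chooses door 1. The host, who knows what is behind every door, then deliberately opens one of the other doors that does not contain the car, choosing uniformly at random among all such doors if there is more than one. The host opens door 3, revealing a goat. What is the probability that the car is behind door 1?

Consider each possible location of the car in turn.
If it is behind door 1 (prior 1/14): the host has 3 equally likely choices, so probability 1/3; weight (1/14)·(1/3) = 1/42.
If it is behind either of doors 2 and 4 (prior 2/7 each): the host has 2 equally likely choices, so probability 1/2; weight (2/7)·(1/2) = 1/7 each.
If it is behind door 3 (prior 5/14): the host opened door 3, so this case is ruled out; weight (5/14)·0 = 0.
The weights sum to 13/42.
So P(the car behind door 1 | the host opened door 3) = (1/42) / (13/42) = 1/13.

1/13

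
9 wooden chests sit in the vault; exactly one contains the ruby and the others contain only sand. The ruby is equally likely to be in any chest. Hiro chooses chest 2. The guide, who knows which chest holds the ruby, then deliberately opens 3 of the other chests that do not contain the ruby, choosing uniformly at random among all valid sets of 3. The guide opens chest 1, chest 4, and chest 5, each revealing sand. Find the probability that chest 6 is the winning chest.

8/45

Condition on the true location of the ruby.
If it is in any of chests 1, 4, and 5 (prior 1/9 each): that chest was opened and seen not to hold the prize — ruled out; weight (1/9)·0 = 0 each.
If it is in chest 2 (prior 1/9): the guide has 56 equally likely choices, so probability 1/56; weight (1/9)·(1/56) = 1/504.
If it is in any of chests 3, 6, 7, 8, and 9 (prior 1/9 each): the guide has 35 equally likely choices, so probability 1/35; weight (1/9)·(1/35) = 1/315 each.
The weights sum to 1/56.
So P(the ruby in chest 6 | the guide opened chest 1, chest 4, and chest 5) = (1/315) / (1/56) = 8/45.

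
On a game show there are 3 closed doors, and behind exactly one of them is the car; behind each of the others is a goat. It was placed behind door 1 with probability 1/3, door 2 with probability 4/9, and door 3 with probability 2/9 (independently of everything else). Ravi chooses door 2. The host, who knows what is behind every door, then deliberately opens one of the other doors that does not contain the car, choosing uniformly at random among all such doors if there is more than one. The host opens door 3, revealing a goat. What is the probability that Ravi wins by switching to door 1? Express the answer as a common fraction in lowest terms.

3/5

Condition on the true location of the car.
If it is behind door 1 (prior 1/3): the host has no choice, probability 1; weight (1/3)·1 = 1/3.
If it is behind door 2 (prior 4/9): the host has 2 equally likely choices, so probability 1/2; weight (4/9)·(1/2) = 2/9.
If it is behind door 3 (prior 2/9): the host opened door 3, so this case is ruled out; weight (2/9)·0 = 0.
The weights sum to 5/9.
So P(the car behind door 1 | the host opened door 3) = (1/3) / (5/9) = 3/5.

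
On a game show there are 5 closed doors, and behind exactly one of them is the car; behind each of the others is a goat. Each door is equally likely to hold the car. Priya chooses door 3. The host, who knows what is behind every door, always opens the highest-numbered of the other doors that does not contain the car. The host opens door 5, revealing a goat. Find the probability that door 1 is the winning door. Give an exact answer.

1/4

Condition on the true location of the car.
If it is behind any of doors 1, 2, 3, and 4 (prior 1/5 each): door 5 is the highest-numbered option available, probability 1; weight (1/5)·1 = 1/5 each.
If it is behind door 5 (prior 1/5): the host opened door 5, so this case is ruled out; weight (1/5)·0 = 0.
The weights sum to 4/5.
So P(the car behind door 1 | the host opened door 5) = (1/5) / (4/5) = 1/4.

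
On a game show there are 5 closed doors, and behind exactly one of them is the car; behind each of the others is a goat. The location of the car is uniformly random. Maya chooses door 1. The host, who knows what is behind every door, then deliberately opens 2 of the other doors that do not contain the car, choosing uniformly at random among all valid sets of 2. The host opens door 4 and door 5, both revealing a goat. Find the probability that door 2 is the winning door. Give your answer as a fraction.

2/5

Condition on the true location of the car.
If it is behind door 1 (prior 1/5): the host has 6 equally likely choices, so probability 1/6; weight (1/5)·(1/6) = 1/30.
If it is behind either of doors 2 and 3 (prior 1/5 each): the host has 3 equally likely choices, so probability 1/3; weight (1/5)·(1/3) = 1/15 each.
If it is behind either of doors 4 and 5 (prior 1/5 each): that door was opened and seen not to hold the prize — ruled out; weight (1/5)·0 = 0 each.
The weights sum to 1/6.
So P(the car behind door 2 | the host opened door 4 and door 5) = (1/15) / (1/6) = 2/5.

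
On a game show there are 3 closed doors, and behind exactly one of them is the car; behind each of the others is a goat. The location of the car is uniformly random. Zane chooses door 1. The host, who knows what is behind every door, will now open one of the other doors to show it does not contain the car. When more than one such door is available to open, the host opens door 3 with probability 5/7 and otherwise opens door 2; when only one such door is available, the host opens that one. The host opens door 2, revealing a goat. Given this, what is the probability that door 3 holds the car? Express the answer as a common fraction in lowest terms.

Apply Bayes' rule, conditioning on where the car actually is.
If it is behind door 1 (prior 1/3): door 3 is available but not opened, probability 2/7; weight (1/3)·(2/7) = 2/21.
If it is behind door 2 (prior 1/3): the host opened door 2, so this case is ruled out; weight (1/3)·0 = 0.
If it is behind door 3 (prior 1/3): only door 2 is available, probability 1; weight (1/3)·1 = 1/3.
The weights sum to 3/7.
So P(the car behind door 3 | the host opened door 2) = (1/3) / (3/7) = 7/9.

7/9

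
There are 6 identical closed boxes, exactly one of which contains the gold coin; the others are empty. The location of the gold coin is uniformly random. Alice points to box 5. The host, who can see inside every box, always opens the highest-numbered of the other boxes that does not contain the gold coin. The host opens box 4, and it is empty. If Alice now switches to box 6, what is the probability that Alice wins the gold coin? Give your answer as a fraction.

Consider each possible location of the gold coin in turn.
If it is in any of boxes 1, 2, 3, and 5 (prior 1/6 each): the host would have opened box 6 instead, probability 0; weight (1/6)·0 = 0 each.
If it is in box 4 (prior 1/6): the host opened box 4, so this case is ruled out; weight (1/6)·0 = 0.
If it is in box 6 (prior 1/6): box 4 is the highest-numbered option available, probability 1; weight (1/6)·1 = 1/6.
The weights sum to 1/6.
So P(the gold coin in box 6 | the host opened box 4) = (1/6) / (1/6) = 1.

1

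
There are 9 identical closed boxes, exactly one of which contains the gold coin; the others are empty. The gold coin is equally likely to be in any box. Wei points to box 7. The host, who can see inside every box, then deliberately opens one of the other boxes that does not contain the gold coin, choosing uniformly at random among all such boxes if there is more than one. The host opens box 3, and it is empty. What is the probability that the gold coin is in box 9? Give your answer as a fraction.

8/63

Apply Bayes' rule, conditioning on where the gold coin actually is.
If it is in any of boxes 1, 2, 4, 5, 6, 8, and 9 (prior 1/9 each): the host has 7 equally likely choices, so probability 1/7; weight (1/9)·(1/7) = 1/63 each.
If it is in box 3 (prior 1/9): the host opened box 3, so this case is ruled out; weight (1/9)·0 = 0.
If it is in box 7 (prior 1/9): the host has 8 equally likely choices, so probability 1/8; weight (1/9)·(1/8) = 1/72.
The weights sum to 1/8.
So P(the gold coin in box 9 | the host opened box 3) = (1/63) / (1/8) = 8/63.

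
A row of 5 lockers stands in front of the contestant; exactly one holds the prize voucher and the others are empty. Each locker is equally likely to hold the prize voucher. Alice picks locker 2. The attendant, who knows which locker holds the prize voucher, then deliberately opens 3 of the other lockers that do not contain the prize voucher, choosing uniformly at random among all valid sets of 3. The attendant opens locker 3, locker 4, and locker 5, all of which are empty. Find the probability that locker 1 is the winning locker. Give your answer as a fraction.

Apply Bayes' rule, conditioning on where the prize voucher actually is.
If it is in locker 1 (prior 1/5): the attendant has no choice, probability 1; weight (1/5)·1 = 1/5.
If it is in locker 2 (prior 1/5): the attendant has 4 equally likely choices, so probability 1/4; weight (1/5)·(1/4) = 1/20.
If it is in any of lockers 3, 4, and 5 (prior 1/5 each): that locker was opened and seen not to hold the prize — ruled out; weight (1/5)·0 = 0 each.
The weights sum to 1/4.
So P(the prize voucher in locker 1 | the attendant opened locker 3, locker 4, and locker 5) = (1/5) / (1/4) = 4/5.

4/5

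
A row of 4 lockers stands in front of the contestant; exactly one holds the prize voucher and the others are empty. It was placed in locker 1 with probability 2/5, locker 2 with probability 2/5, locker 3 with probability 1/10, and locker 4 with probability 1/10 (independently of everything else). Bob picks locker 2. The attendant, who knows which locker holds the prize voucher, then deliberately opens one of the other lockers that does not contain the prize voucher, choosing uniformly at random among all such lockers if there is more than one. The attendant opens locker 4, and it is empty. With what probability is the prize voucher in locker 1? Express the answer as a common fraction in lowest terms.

12/23

Condition on the true location of the prize voucher.
If it is in locker 1 (prior 2/5): the attendant has 2 equally likely choices, so probability 1/2; weight (2/5)·(1/2) = 1/5.
If it is in locker 2 (prior 2/5): the attendant has 3 equally likely choices, so probability 1/3; weight (2/5)·(1/3) = 2/15.
If it is in locker 3 (prior 1/10): the attendant has 2 equally likely choices, so probability 1/2; weight (1/10)·(1/2) = 1/20.
If it is in locker 4 (prior 1/10): the attendant opened locker 4, so this case is ruled out; weight (1/10)·0 = 0.
The weights sum to 23/60.
So P(the prize voucher in locker 1 | the attendant opened locker 4) = (1/5) / (23/60) = 12/23.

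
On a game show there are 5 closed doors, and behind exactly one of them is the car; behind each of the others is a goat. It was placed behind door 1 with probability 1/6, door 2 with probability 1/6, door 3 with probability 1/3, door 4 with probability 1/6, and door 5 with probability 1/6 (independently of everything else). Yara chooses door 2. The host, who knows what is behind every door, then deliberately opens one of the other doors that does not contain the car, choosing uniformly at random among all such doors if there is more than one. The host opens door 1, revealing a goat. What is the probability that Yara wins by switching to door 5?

4/19

Condition on the true location of the car.
If it is behind door 1 (prior 1/6): the host opened door 1, so this case is ruled out; weight (1/6)·0 = 0.
If it is behind door 2 (prior 1/6): the host has 4 equally likely choices, so probability 1/4; weight (1/6)·(1/4) = 1/24.
If it is behind door 3 (prior 1/3): the host has 3 equally likely choices, so probability 1/3; weight (1/3)·(1/3) = 1/9.
If it is behind either of doors 4 and 5 (prior 1/6 each): the host has 3 equally likely choices, so probability 1/3; weight (1/6)·(1/3) = 1/18 each.
The weights sum to 19/72.
So P(the car behind door 5 | the host opened door 1) = (1/18) / (19/72) = 4/19.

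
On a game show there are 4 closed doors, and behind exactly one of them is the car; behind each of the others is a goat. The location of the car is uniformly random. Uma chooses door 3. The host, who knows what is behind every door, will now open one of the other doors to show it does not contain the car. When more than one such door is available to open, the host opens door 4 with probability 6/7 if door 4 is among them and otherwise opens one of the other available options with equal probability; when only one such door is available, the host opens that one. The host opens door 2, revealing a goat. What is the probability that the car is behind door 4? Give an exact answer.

Consider each possible location of the car in turn.
If it is behind door 1 (prior 1/4): door 4 is available but not opened, probability 1/7; weight (1/4)·(1/7) = 1/28.
If it is behind door 2 (prior 1/4): the host opened door 2, so this case is ruled out; weight (1/4)·0 = 0.
If it is behind door 3 (prior 1/4): door 4 is available but not opened; door 2 gets probability (1 − 6/7)/2 = 1/14; weight (1/4)·(1/14) = 1/56.
If it is behind door 4 (prior 1/4): door 4 holds the prize so is unavailable; the host chooses uniformly among the 2 others, probability 1/2; weight (1/4)·(1/2) = 1/8.
The weights sum to 5/28.
So P(the car behind door 4 | the host opened door 2) = (1/8) / (5/28) = 7/10.

7/10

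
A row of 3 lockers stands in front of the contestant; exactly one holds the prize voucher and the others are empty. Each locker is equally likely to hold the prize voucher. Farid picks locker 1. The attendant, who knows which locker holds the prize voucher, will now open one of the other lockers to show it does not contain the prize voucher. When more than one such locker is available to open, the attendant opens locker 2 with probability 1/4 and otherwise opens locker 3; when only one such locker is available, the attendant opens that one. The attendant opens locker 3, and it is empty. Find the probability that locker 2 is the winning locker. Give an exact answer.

4/7

Consider each possible location of the prize voucher in turn.
If it is in locker 1 (prior 1/3): locker 2 is available but not opened, probability 3/4; weight (1/3)·(3/4) = 1/4.
If it is in locker 2 (prior 1/3): only locker 3 is available, probability 1; weight (1/3)·1 = 1/3.
If it is in locker 3 (prior 1/3): the attendant opened locker 3, so this case is ruled out; weight (1/3)·0 = 0.
The weights sum to 7/12.
So P(the prize voucher in locker 2 | the attendant opened locker 3) = (1/3) / (7/12) = 4/7.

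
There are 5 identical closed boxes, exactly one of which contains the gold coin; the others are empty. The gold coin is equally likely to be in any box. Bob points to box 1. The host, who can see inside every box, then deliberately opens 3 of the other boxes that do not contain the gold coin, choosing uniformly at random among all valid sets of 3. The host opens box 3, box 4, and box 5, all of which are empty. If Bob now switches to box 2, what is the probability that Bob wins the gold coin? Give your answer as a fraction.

Condition on the true location of the gold coin.
If it is in box 1 (prior 1/5): the host has 4 equally likely choices, so probability 1/4; weight (1/5)·(1/4) = 1/20.
If it is in box 2 (prior 1/5): the host has no choice, probability 1; weight (1/5)·1 = 1/5.
If it is in any of boxes 3, 4, and 5 (prior 1/5 each): that box was opened and seen not to hold the prize — ruled out; weight (1/5)·0 = 0 each.
The weights sum to 1/4.
So P(the gold coin in box 2 | the host opened box 3, box 4, and box 5) = (1/5) / (1/4) = 4/5.

4/5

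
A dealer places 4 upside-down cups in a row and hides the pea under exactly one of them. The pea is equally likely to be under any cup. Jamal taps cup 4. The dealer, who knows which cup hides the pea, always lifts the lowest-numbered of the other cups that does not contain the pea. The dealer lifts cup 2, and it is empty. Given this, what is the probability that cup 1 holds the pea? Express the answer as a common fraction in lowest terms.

1

Apply Bayes' rule, conditioning on where the pea actually is.
If it is under cup 1 (prior 1/4): cup 2 is the lowest-numbered option available, probability 1; weight (1/4)·1 = 1/4.
If it is under cup 2 (prior 1/4): the dealer opened cup 2, so this case is ruled out; weight (1/4)·0 = 0.
If it is under either of cups 3 and 4 (prior 1/4 each): the dealer would have opened cup 1 instead, probability 0; weight (1/4)·0 = 0 each.
The weights sum to 1/4.
So P(the pea under cup 1 | the dealer opened cup 2) = (1/4) / (1/4) = 1.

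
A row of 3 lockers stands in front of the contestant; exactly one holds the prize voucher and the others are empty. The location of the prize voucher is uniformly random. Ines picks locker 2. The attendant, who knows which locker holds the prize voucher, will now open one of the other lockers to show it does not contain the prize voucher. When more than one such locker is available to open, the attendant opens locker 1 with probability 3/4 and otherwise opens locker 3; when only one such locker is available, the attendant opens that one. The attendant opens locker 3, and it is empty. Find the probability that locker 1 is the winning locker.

Apply Bayes' rule, conditioning on where the prize voucher actually is.
If it is in locker 1 (prior 1/3): only locker 3 is available, probability 1; weight (1/3)·1 = 1/3.
If it is in locker 2 (prior 1/3): locker 1 is available but not opened, probability 1/4; weight (1/3)·(1/4) = 1/12.
If it is in locker 3 (prior 1/3): the attendant opened locker 3, so this case is ruled out; weight (1/3)·0 = 0.
The weights sum to 5/12.
So P(the prize voucher in locker 1 | the attendant opened locker 3) = (1/3) / (5/12) = 4/5.

4/5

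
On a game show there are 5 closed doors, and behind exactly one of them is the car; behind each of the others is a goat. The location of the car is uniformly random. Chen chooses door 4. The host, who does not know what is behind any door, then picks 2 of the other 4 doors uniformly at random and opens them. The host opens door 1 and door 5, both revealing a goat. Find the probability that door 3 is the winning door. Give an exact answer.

1/3

Because the host chose which doors to open without knowing where the car is, the choice is independent of the prize location. Learning that none of the 2 opened doors holds the car simply rules out those 2 locations and leaves the remaining 3 doors still equally likely by symmetry.
So P(the car behind door 3) = 1/3.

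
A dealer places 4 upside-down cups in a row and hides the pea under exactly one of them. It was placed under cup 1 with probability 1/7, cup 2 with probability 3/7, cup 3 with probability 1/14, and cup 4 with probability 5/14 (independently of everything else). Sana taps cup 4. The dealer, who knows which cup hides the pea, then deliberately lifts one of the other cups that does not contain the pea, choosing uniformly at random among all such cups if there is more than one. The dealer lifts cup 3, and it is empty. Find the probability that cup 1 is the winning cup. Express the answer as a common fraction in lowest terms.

3/17

Apply Bayes' rule, conditioning on where the pea actually is.
If it is under cup 1 (prior 1/7): the dealer has 2 equally likely choices, so probability 1/2; weight (1/7)·(1/2) = 1/14.
If it is under cup 2 (prior 3/7): the dealer has 2 equally likely choices, so probability 1/2; weight (3/7)·(1/2) = 3/14.
If it is under cup 3 (prior 1/14): the dealer opened cup 3, so this case is ruled out; weight (1/14)·0 = 0.
If it is under cup 4 (prior 5/14): the dealer has 3 equally likely choices, so probability 1/3; weight (5/14)·(1/3) = 5/42.
The weights sum to 17/42.
So P(the pea under cup 1 | the dealer opened cup 3) = (1/14) / (17/42) = 3/17.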